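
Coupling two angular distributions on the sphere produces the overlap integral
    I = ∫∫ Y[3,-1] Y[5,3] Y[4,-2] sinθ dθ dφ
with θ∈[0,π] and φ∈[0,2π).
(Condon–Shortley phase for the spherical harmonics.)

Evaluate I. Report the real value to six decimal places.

-0.144236

m-sum 0 ✓  L=12 even ✓  2≤4≤8 ✓
Π(2lᵢ+1) = 7×11×9 = 693
triangle coeff Δ(3,5,4) = 1/180180
Σ_t [1,3]: t=1:−1/576 t=2:+1/144 t=3:−1/576 = 1/288
(3j)²=20/1001 [(3 5 4; 0 0 0)], sign=+1
Σ_t [2,4]: t=2:+1/5760 t=3:−1/720 t=4:+1/2304 = -1/1280
(3j)²=27/1430 [(3 5 4; -1 3 -2)], sign=-1
⇒ 4πI² = 486/1859
I = (-1)√(486/1859/(4π)) = -0.14423595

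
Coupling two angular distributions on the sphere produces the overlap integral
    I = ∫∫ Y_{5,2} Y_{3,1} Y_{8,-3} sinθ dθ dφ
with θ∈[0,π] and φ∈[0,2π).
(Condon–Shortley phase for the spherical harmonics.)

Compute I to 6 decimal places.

-0.241178

m-sum 0 ✓  L=16 even ✓  2≤8≤8 ✓
Π(2lᵢ+1) = 11×7×17 = 1309
triangle coeff Δ(5,3,8) = 1/136136
Σ_t [0,0]: t=0:+1/518400 = 1/518400
(3j)²=56/2431 [(5 3 8; 0 0 0)], sign=+1
Σ_t [0,0]: t=0:+1/1451520 = 1/1451520
(3j)²=75/3094 [(5 3 8; 2 1 -3)], sign=-1
⇒ 4πI² = 2100/2873
I = (-1)√(2100/2873/(4π)) = -0.24117756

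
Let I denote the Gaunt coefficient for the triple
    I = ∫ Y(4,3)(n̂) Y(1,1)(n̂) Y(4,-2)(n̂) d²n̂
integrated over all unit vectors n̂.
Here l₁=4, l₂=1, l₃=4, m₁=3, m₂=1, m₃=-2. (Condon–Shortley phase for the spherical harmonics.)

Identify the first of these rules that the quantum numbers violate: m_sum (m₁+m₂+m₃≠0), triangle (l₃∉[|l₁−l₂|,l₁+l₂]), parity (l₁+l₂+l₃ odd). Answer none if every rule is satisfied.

m_sum

m₁+m₂+m₃ = 3 + 1 − 2 = 2  ✗
triangle: |4−1|=3 ≤ l₃=4 ≤ 4+1=5
parity: l₁+l₂+l₃ = 9 is odd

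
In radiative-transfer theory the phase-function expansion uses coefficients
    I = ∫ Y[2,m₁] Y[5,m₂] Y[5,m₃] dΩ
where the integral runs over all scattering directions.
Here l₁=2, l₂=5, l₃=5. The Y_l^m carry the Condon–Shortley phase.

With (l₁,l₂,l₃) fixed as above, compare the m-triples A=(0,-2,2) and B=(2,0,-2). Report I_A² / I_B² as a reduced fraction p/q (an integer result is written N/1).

Shared (l₁,l₂,l₃)=(2,5,5): N and (l;000)² cancel in I_A²/I_B².
A: Δ = 2!·2!·8!/13! = 1/38610; Racah Σ t=0..2: t=0:+1/2880 t=1:−1/1440 t=2:+1/20160 = -1/3360; ⇒ 3j(2 5 5; 0 -2 2)² = 6/715, sgn +1
B: Δ = 2!·2!·8!/13! = 1/38610; Racah Σ t=0..0: t=0:+1/2880 = 1/2880; ⇒ 3j(2 5 5; 2 0 -2)² = 14/429, sgn -1
I_A²/I_B² = (6/715)/(14/429) = 9/35

9/35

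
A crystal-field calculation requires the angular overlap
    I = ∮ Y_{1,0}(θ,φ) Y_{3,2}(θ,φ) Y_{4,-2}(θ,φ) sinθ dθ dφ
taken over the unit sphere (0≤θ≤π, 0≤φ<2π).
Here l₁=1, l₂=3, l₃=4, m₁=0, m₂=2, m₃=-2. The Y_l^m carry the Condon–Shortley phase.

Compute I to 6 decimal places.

0.213244

Rules hold: Σm=0, L=8 even, 2≤4≤4.
N = 3·7·9 = 189
Δ = 0!·2!·6!/9! = 1/252
Racah Σ t=0..0: t=0:+1/36 = 1/36
⇒ 3j(1 3 4; 0 0 0)² = 4/63, sgn +1
Racah Σ t=0..0: t=0:+1/120 = 1/120
⇒ 3j(1 3 4; 0 2 -2)² = 1/21, sgn +1
4πI² = N·(3j₀)²·(3jₘ)² = 4/7
I = +1·√(0.571429/4π) = 0.21324362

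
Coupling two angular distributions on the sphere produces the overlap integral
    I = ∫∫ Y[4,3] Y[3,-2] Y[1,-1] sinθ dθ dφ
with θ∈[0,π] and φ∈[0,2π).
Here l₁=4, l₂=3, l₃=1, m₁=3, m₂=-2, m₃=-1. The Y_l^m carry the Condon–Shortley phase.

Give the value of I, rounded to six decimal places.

-0.282095

Rules hold: Σm=0, L=8 even, 1≤1≤7.
N = 9·7·3 = 189
Δ = 6!·2!·0!/9! = 1/252
Racah Σ t=3..3: t=3:−1/36 = -1/36
⇒ 3j(4 3 1; 0 0 0)² = 4/63, sgn +1
Racah Σ t=1..1: t=1:−1/240 = -1/240
⇒ 3j(4 3 1; 3 -2 -1)² = 1/12, sgn -1
4πI² = N·(3j₀)²·(3jₘ)² = 1/1
I = -1·√(1/4π) = -0.28209479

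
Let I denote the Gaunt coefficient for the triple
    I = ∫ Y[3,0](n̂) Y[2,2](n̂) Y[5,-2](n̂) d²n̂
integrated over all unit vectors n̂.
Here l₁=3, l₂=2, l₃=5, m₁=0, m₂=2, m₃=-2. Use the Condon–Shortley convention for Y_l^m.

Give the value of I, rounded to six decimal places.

Rules hold: Σm=0, L=10 even, 1≤5≤5.
N = 7·5·11 = 385
Δ = 0!·6!·4!/11! = 1/2310
Racah Σ t=0..0: t=0:+1/144 = 1/144
⇒ 3j(3 2 5; 0 0 0)² = 10/231, sgn -1
Racah Σ t=0..0: t=0:+1/864 = 1/864
⇒ 3j(3 2 5; 0 2 -2)² = 1/66, sgn -1
4πI² = N·(3j₀)²·(3jₘ)² = 25/99
I = +1·√(0.252525/4π) = 0.14175797

0.141758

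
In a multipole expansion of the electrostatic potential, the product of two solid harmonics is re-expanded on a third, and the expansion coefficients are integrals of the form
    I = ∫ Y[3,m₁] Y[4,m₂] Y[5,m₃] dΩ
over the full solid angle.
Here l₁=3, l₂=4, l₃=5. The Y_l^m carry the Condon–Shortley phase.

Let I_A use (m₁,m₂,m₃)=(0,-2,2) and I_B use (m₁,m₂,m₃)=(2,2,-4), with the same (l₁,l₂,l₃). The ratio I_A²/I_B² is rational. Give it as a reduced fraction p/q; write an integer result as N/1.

l's match ⇒ only the (l;m) 3-j factors differ between A and B.
A: triangle coeff Δ(3,4,5) = 1/180180; Σ_t [0,2]: t=0:+1/576 t=1:−1/480 t=2:+1/8640 = -1/4320; (3j)²=1/2145 [(3 4 5; 0 -2 2)], sign=+1
B: triangle coeff Δ(3,4,5) = 1/180180; Σ_t [0,1]: t=0:+1/8640 t=1:−1/2880 = -1/4320; (3j)²=8/429 [(3 4 5; 2 2 -4)], sign=+1
I_A²/I_B² = (1/2145)/(8/429) = 1/40

1/40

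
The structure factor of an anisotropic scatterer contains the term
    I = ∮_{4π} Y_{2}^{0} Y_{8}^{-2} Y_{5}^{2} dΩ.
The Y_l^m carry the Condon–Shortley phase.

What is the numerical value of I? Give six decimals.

|2−8|≤5≤2+8 violated ⇒ I = 0

0.000000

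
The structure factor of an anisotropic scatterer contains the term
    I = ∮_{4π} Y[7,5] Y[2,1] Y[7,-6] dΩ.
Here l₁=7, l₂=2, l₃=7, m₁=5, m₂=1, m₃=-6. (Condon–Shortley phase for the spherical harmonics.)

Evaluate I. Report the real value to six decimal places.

0.196071

Rules hold: Σm=0, L=16 even, 5≤7≤9.
N = 15·5·15 = 1125
Δ = 2!·12!·2!/17! = 1/185640
Racah Σ t=0..2: t=0:+1/2419200 t=1:−1/518400 t=2:+1/2419200 = -1/907200
⇒ 3j(7 2 7; 0 0 0)² = 56/3315, sgn +1
Racah Σ t=1..2: t=1:−1/79833600 t=2:+1/958003200 = -1/87091200
⇒ 3j(7 2 7; 5 1 -6)² = 121/4760, sgn +1
4πI² = N·(3j₀)²·(3jₘ)² = 1815/3757
I = +1·√(0.483098/4π) = 0.19607074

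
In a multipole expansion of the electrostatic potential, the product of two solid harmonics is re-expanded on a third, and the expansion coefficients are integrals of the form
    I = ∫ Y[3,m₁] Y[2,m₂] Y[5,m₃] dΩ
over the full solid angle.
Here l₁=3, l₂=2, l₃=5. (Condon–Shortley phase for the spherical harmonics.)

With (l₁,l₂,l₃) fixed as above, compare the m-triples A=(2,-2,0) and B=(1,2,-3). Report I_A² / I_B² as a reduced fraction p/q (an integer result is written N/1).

Same 3,2,5: normalisation and zero-m 3j drop out of the ratio.
A: Δ: 0! 6! 4! / 11! → 1/2310; sum: t=0:+1/2880 = 1/2880; 3j²(3 2 5; 2 -2 0) = Δ·Π!·Σ² = 1/462  (sign -1)
B: Δ: 0! 6! 4! / 11! → 1/2310; sum: t=0:+1/1152 = 1/1152; 3j²(3 2 5; 1 2 -3) = Δ·Π!·Σ² = 1/33  (sign +1)
I_A²/I_B² = (1/462)/(1/33) = 1/14

1/14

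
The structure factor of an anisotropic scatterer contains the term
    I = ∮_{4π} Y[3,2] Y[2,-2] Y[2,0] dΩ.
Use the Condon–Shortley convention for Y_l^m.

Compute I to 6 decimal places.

0.000000

l₁+l₂+l₃=7 is odd: 3j(l;000)=0 ⇒ I=0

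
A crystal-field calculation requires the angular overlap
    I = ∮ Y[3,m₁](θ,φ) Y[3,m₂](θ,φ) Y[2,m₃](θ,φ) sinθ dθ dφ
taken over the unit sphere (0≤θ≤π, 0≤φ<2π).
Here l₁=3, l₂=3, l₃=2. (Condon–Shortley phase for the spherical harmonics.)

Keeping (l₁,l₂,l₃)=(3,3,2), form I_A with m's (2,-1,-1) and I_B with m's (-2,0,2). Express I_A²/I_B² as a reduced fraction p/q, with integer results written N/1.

3/4

Same 3,3,2: normalisation and zero-m 3j drop out of the ratio.
A: Δ: 4! 2! 2! / 9! → 1/3780; sum: t=0:+1/48 t=1:−1/12 = -1/16; 3j²(3 3 2; 2 -1 -1) = Δ·Π!·Σ² = 1/28  (sign +1)
B: Δ: 4! 2! 2! / 9! → 1/3780; sum: t=3:−1/24 = -1/24; 3j²(3 3 2; -2 0 2) = Δ·Π!·Σ² = 1/21  (sign -1)
I_A²/I_B² = (1/28)/(1/21) = 3/4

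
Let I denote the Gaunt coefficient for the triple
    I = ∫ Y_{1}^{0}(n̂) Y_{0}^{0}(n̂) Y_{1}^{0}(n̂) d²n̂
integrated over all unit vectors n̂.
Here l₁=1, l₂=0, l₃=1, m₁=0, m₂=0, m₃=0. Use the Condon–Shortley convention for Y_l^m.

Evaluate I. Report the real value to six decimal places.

m-sum 0 ✓  L=2 even ✓  1≤1≤1 ✓
Π(2lᵢ+1) = 3×1×3 = 9
triangle coeff Δ(1,0,1) = 1/3
Σ_t [0,0]: t=0:+1/1 = 1/1
(3j)²=1/3 [(1 0 1; 0 0 0)], sign=-1
(m-triple is (0,0,0) — same symbol as above.)
⇒ 4πI² = 1/1
I = (+1)√(1/1/(4π)) = 0.28209479

0.282095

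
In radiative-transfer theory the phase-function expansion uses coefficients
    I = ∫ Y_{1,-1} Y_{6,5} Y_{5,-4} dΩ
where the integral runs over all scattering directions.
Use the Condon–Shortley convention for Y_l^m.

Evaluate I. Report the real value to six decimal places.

m-sum 0 ✓  L=12 even ✓  5≤5≤7 ✓
Π(2lᵢ+1) = 3×13×11 = 429
triangle coeff Δ(1,6,5) = 1/858
Σ_t [1,1]: t=1:−1/14400 = -1/14400
(3j)²=6/143 [(1 6 5; 0 0 0)], sign=+1
Σ_t [2,2]: t=2:+1/725760 = 1/725760
(3j)²=5/78 [(1 6 5; -1 5 -4)], sign=-1
⇒ 4πI² = 15/13
I = (-1)√(15/13/(4π)) = -0.30301841

-0.303018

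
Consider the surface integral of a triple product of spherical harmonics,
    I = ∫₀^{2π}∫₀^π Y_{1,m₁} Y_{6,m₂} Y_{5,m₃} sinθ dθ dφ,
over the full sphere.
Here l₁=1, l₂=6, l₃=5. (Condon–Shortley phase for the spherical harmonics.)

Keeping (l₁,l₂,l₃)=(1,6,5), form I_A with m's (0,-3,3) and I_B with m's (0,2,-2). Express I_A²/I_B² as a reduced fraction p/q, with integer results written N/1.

Same 1,6,5: normalisation and zero-m 3j drop out of the ratio.
A: Δ: 2! 0! 10! / 13! → 1/858; sum: t=1:−1/80640 = -1/80640; 3j²(1 6 5; 0 -3 3) = Δ·Π!·Σ² = 9/286  (sign -1)
B: Δ: 2! 0! 10! / 13! → 1/858; sum: t=1:−1/30240 = -1/30240; 3j²(1 6 5; 0 2 -2) = Δ·Π!·Σ² = 16/429  (sign +1)
I_A²/I_B² = (9/286)/(16/429) = 27/32

27/32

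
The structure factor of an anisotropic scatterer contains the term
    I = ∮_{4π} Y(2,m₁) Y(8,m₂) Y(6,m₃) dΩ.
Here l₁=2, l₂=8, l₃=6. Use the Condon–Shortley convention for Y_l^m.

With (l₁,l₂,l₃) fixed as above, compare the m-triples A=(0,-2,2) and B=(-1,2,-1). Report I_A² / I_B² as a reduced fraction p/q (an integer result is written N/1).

l's match ⇒ only the (l;m) 3-j factors differ between A and B.
A: triangle coeff Δ(2,8,6) = 1/30940; Σ_t [2,2]: t=2:+1/3870720 = 1/3870720; (3j)²=135/6188 [(2 8 6; 0 -2 2)], sign=+1
B: triangle coeff Δ(2,8,6) = 1/30940; Σ_t [3,3]: t=3:−1/3628800 = -1/3628800; (3j)²=36/1547 [(2 8 6; -1 2 -1)], sign=+1
I_A²/I_B² = (135/6188)/(36/1547) = 15/16

15/16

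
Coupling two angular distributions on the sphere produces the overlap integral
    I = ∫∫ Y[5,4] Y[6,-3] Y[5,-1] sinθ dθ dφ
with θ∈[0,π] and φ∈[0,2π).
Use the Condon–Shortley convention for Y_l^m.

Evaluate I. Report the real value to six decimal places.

-0.020582

Rules hold: Σm=0, L=16 even, 1≤5≤11.
N = 11·13·11 = 1573
Δ = 6!·4!·6!/17! = 1/28588560
Racah Σ t=1..5: t=1:−1/345600 t=2:+1/13824 t=3:−1/5184 t=4:+1/13824 t=5:−1/345600 = -7/129600
⇒ 3j(5 6 5; 0 0 0)² = 80/7293, sgn +1
Racah Σ t=0..1: t=0:+1/155520 t=1:−1/138240 = -1/1244160
⇒ 3j(5 6 5; 4 -3 -1)² = 3/9724, sgn -1
4πI² = N·(3j₀)²·(3jₘ)² = 20/3757
I = -1·√(0.0053234/4π) = -0.02058209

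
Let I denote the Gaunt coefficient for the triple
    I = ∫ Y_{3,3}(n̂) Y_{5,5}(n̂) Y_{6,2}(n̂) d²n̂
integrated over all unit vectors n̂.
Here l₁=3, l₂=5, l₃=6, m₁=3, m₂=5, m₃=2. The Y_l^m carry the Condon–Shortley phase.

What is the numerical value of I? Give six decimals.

m-sum = 3 + 5 + 2 = 10 ≠ 0 ⇒ I = 0

0.000000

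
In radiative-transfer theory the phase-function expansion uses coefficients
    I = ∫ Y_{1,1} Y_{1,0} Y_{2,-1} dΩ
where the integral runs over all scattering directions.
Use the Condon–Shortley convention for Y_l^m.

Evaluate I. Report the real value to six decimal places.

Checks pass: Σm=0; 4 even; l₃=2∈[0,2].
(2·1+1)(2·1+1)(2·2+1) = 45
Δ: 0! 2! 2! / 5! → 1/30
sum: t=0:+1/1 = 1/1
3j²(1 1 2; 0 0 0) = Δ·Π!·Σ² = 2/15  (sign +1)
sum: t=0:+1/2 = 1/2
3j²(1 1 2; 1 0 -1) = Δ·Π!·Σ² = 1/10  (sign -1)
combine: 4πI² = 45·2/15·1/10 = 3/5
take √, sign -1: I = -0.21850969

-0.218510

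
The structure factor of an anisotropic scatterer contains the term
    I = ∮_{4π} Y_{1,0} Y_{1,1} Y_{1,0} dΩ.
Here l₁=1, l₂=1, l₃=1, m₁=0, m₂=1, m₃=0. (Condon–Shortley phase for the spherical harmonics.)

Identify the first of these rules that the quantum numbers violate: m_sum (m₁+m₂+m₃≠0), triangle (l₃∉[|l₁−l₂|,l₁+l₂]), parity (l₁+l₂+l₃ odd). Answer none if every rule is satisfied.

m_sum

m₁+m₂+m₃ = 0 + 1 + 0 = 1  ✗
triangle: |1−1|=0 ≤ l₃=1 ≤ 1+1=2
parity: l₁+l₂+l₃ = 3 is odd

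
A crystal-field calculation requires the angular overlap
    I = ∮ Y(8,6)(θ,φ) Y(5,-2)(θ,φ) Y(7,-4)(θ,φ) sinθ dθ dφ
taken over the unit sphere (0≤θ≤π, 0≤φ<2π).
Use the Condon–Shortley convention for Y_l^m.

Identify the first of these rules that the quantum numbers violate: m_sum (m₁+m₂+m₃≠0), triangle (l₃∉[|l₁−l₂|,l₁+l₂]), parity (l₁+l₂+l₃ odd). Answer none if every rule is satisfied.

m₁+m₂+m₃ = 6 − 2 − 4 = 0  ✓
triangle: |8−5|=3 ≤ l₃=7 ≤ 8+5=13  ✓
parity: l₁+l₂+l₃ = 20 is even  ✓

none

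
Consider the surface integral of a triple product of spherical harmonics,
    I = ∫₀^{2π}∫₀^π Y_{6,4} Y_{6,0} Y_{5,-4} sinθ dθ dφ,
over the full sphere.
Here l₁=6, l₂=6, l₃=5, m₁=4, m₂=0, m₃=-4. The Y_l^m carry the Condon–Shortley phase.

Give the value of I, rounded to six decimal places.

Σlᵢ=17 odd — θ-integrand is odd under cosθ→−cosθ; I=0

0.000000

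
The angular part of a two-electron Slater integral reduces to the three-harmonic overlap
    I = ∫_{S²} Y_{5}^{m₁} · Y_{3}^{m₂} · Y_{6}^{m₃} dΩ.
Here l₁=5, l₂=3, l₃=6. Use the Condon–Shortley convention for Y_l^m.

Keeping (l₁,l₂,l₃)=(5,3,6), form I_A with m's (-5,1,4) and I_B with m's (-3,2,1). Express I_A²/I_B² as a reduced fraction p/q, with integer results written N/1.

Same 5,3,6: normalisation and zero-m 3j drop out of the ratio.
A: Δ: 2! 8! 4! / 15! → 1/675675; sum: t=2:+1/322560 = 1/322560; 3j²(5 3 6; -5 1 4) = Δ·Π!·Σ² = 18/1001  (sign +1)
B: Δ: 2! 8! 4! / 15! → 1/675675; sum: t=1:−1/120960 t=2:+1/17280 = 1/20160; 3j²(5 3 6; -3 2 1) = Δ·Π!·Σ² = 64/3003  (sign -1)
I_A²/I_B² = (18/1001)/(64/3003) = 27/32

27/32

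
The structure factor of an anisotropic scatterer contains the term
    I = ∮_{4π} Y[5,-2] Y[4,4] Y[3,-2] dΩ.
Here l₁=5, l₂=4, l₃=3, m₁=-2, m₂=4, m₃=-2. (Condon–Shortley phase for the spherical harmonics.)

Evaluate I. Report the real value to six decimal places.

Rules hold: Σm=0, L=12 even, 1≤3≤9.
N = 11·9·7 = 693
Δ = 6!·4!·2!/13! = 1/180180
Racah Σ t=2..4: t=2:+1/576 t=3:−1/144 t=4:+1/576 = -1/288
⇒ 3j(5 4 3; 0 0 0)² = 20/1001, sgn +1
Racah Σ t=6..6: t=6:+1/8640 = 1/8640
⇒ 3j(5 4 3; -2 4 -2)² = 14/1287, sgn -1
4πI² = N·(3j₀)²·(3jₘ)² = 280/1859
I = -1·√(0.150619/4π) = -0.10947990

-0.109480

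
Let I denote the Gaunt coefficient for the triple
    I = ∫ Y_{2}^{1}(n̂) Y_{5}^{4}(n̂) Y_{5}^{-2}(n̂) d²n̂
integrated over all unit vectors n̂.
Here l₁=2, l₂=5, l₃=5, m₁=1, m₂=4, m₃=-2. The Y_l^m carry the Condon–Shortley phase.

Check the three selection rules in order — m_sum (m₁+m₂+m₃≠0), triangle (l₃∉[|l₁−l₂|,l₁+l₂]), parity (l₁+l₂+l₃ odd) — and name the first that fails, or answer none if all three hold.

m₁+m₂+m₃ = 1 + 4 − 2 = 3  ✗
triangle: |2−5|=3 ≤ l₃=5 ≤ 2+5=7
parity: l₁+l₂+l₃ = 12 is even

m_sum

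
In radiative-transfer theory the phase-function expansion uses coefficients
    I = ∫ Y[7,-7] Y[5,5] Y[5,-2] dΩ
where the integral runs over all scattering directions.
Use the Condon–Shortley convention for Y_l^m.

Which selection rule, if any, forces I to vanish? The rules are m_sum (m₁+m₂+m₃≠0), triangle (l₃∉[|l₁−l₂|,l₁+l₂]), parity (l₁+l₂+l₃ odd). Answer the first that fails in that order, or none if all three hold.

m_sum

Σmᵢ = -4  ✗
l₃∈[|l₁−l₂|,l₁+l₂]=[2,12], have l₃=5
Σlᵢ = 17 ⇒ odd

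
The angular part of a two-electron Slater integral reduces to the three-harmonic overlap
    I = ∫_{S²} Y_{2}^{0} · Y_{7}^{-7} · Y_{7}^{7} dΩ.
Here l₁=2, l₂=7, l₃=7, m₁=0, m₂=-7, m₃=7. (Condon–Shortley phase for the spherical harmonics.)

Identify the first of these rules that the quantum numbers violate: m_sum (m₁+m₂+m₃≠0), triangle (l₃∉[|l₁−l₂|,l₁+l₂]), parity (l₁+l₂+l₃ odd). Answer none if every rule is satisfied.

none

azimuthal sum: 0 − 7 + 7 = 0  ✓
5 ≤ 7 ≤ 9 (triangle on l)  ✓
L = 2 + 7 + 7 = 16 (even)  ✓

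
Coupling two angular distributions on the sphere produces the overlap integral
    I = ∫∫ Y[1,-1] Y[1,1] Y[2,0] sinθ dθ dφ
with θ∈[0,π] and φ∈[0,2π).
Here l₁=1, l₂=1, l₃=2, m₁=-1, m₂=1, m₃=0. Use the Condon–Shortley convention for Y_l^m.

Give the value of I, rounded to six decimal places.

Checks pass: Σm=0; 4 even; l₃=2∈[0,2].
(2·1+1)(2·1+1)(2·2+1) = 45
Δ: 0! 2! 2! / 5! → 1/30
sum: t=0:+1/1 = 1/1
3j²(1 1 2; 0 0 0) = Δ·Π!·Σ² = 2/15  (sign +1)
sum: t=0:+1/4 = 1/4
3j²(1 1 2; -1 1 0) = Δ·Π!·Σ² = 1/30  (sign +1)
combine: 4πI² = 45·2/15·1/30 = 1/5
take √, sign +1: I = 0.12615663

0.126157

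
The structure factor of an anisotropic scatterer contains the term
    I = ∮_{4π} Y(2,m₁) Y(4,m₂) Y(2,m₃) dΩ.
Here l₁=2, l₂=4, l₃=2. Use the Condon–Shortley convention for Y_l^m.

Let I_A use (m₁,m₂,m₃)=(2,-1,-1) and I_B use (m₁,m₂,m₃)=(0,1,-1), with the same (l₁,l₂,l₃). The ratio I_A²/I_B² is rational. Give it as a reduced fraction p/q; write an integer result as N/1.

1/6

Shared (l₁,l₂,l₃)=(2,4,2): N and (l;000)² cancel in I_A²/I_B².
A: Δ = 4!·0!·4!/9! = 1/630; Racah Σ t=0..0: t=0:+1/144 = 1/144; ⇒ 3j(2 4 2; 2 -1 -1)² = 1/126, sgn -1
B: Δ = 4!·0!·4!/9! = 1/630; Racah Σ t=2..2: t=2:+1/24 = 1/24; ⇒ 3j(2 4 2; 0 1 -1)² = 1/21, sgn -1
I_A²/I_B² = (1/126)/(1/21) = 1/6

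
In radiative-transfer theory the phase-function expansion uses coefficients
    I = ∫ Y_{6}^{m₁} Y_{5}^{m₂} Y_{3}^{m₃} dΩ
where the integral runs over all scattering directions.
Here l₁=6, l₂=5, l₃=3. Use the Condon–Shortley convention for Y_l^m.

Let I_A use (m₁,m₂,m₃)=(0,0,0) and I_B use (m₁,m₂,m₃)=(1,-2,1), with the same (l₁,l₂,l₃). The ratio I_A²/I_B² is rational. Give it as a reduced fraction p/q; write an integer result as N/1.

49/15

Same 6,5,3: normalisation and zero-m 3j drop out of the ratio.
A: Δ: 8! 4! 2! / 15! → 1/675675; sum: t=3:−1/8640 t=4:+1/2304 t=5:−1/8640 = 7/34560; 3j²(6 5 3; 0 0 0) = Δ·Π!·Σ² = 7/429  (sign -1)
B: Δ: 8! 4! 2! / 15! → 1/675675; sum: t=1:−1/241920 t=2:+1/8640 t=3:−1/5760 = -1/16128; 3j²(6 5 3; 1 -2 1) = Δ·Π!·Σ² = 5/1001  (sign -1)
I_A²/I_B² = (7/429)/(5/1001) = 49/15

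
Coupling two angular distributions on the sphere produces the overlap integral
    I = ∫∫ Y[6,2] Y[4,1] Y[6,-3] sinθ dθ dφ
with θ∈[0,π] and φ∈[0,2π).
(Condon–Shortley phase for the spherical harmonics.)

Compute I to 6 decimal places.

-0.131554

m-sum 0 ✓  L=16 even ✓  2≤6≤10 ✓
Π(2lᵢ+1) = 13×9×13 = 1521
triangle coeff Δ(6,4,6) = 1/15315300
Σ_t [0,4]: t=0:+1/829440 t=1:−1/25920 t=2:+1/9216 t=3:−1/25920 t=4:+1/829440 = 7/207360
(3j)²=28/2431 [(6 4 6; 0 0 0)], sign=+1
Σ_t [1,4]: t=1:−1/103680 t=2:+1/34560 t=3:−1/120960 t=4:+1/5806080 = 13/1161216
(3j)²=65/5236 [(6 4 6; 2 1 -3)], sign=-1
⇒ 4πI² = 7605/34969
I = (-1)√(7605/34969/(4π)) = -0.13155370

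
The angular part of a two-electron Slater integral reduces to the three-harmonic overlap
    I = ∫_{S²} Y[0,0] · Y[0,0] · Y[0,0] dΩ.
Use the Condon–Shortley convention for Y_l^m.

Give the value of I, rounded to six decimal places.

0.282095

Checks pass: Σm=0; 0 even; l₃=0∈[0,0].
(2·0+1)(2·0+1)(2·0+1) = 1
Δ: 0! 0! 0! / 1! → 1/1
sum: t=0:+1/1 = 1/1
3j²(0 0 0; 0 0 0) = Δ·Π!·Σ² = 1/1  (sign +1)
(m-triple is (0,0,0) — same symbol as above.)
combine: 4πI² = 1·1·1 = 1/1
take √, sign +1: I = 0.28209479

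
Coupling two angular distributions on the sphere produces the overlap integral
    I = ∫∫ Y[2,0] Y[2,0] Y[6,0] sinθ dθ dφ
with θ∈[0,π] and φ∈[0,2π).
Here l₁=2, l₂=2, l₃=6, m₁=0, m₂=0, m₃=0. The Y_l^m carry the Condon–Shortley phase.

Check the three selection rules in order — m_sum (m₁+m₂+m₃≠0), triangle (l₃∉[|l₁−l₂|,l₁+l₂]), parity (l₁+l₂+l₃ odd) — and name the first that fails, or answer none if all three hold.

azimuthal sum: 0 + 0 + 0 = 0  ✓
0 ≤ 6 ≤ 4 (triangle on l)  ✗
L = 2 + 2 + 6 = 10 (even)

triangle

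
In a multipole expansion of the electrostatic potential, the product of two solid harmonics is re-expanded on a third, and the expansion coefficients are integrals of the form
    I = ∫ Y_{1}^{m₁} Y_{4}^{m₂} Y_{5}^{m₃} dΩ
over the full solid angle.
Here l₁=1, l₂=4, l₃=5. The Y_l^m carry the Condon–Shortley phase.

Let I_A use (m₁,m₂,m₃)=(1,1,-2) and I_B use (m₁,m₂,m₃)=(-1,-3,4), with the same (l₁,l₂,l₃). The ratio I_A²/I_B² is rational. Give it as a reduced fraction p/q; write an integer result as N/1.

Same 1,4,5: normalisation and zero-m 3j drop out of the ratio.
A: Δ: 0! 2! 8! / 11! → 1/495; sum: t=0:+1/1440 = 1/1440; 3j²(1 4 5; 1 1 -2) = Δ·Π!·Σ² = 7/165  (sign -1)
B: Δ: 0! 2! 8! / 11! → 1/495; sum: t=0:+1/10080 = 1/10080; 3j²(1 4 5; -1 -3 4) = Δ·Π!·Σ² = 4/55  (sign -1)
I_A²/I_B² = (7/165)/(4/55) = 7/12

7/12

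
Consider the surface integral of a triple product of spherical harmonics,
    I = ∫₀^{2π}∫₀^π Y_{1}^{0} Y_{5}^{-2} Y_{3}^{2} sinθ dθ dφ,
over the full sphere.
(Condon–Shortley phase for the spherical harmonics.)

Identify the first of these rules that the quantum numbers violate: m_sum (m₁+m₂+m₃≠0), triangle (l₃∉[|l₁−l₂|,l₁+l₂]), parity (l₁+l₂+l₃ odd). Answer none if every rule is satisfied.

Σmᵢ = 0  ✓
l₃∈[|l₁−l₂|,l₁+l₂]=[4,6], have l₃=3  ✗
Σlᵢ = 9 ⇒ odd

triangle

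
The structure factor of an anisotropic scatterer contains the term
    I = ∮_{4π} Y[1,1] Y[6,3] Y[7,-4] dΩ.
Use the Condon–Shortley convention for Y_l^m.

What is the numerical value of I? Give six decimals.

0.259489

Checks pass: Σm=0; 14 even; l₃=7∈[5,7].
(2·1+1)(2·6+1)(2·7+1) = 585
Δ: 0! 2! 12! / 15! → 1/1365
sum: t=0:+1/518400 = 1/518400
3j²(1 6 7; 0 0 0) = Δ·Π!·Σ² = 7/195  (sign -1)
sum: t=0:+1/4354560 = 1/4354560
3j²(1 6 7; 1 3 -4) = Δ·Π!·Σ² = 11/273  (sign -1)
combine: 4πI² = 585·7/195·11/273 = 11/13
take √, sign +1: I = 0.25948947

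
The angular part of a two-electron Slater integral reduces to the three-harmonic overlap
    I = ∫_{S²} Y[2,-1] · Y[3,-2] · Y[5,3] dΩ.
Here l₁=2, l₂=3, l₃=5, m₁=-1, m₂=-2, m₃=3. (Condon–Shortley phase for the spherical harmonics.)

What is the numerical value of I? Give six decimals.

Rules hold: Σm=0, L=10 even, 1≤5≤5.
N = 5·7·11 = 385
Δ = 0!·4!·6!/11! = 1/2310
Racah Σ t=0..0: t=0:+1/144 = 1/144
⇒ 3j(2 3 5; 0 0 0)² = 10/231, sgn -1
Racah Σ t=0..0: t=0:+1/720 = 1/720
⇒ 3j(2 3 5; -1 -2 3)² = 8/165, sgn +1
4πI² = N·(3j₀)²·(3jₘ)² = 80/99
I = -1·√(0.808081/4π) = -0.25358436

-0.253584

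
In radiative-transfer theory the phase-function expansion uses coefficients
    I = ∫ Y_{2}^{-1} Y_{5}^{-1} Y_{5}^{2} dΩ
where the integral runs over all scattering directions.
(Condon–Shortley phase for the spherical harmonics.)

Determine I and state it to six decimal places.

Checks pass: Σm=0; 12 even; l₃=5∈[3,7].
(2·2+1)(2·5+1)(2·5+1) = 605
Δ: 2! 2! 8! / 13! → 1/38610
sum: t=0:+1/2880 t=1:−1/576 t=2:+1/2880 = -1/960
3j²(2 5 5; 0 0 0) = Δ·Π!·Σ² = 10/429  (sign +1)
sum: t=1:−1/1440 t=2:+1/2880 = -1/2880
3j²(2 5 5; -1 -1 2) = Δ·Π!·Σ² = 7/715  (sign +1)
combine: 4πI² = 605·10/429·7/715 = 70/507
take √, sign +1: I = 0.10481902

0.104819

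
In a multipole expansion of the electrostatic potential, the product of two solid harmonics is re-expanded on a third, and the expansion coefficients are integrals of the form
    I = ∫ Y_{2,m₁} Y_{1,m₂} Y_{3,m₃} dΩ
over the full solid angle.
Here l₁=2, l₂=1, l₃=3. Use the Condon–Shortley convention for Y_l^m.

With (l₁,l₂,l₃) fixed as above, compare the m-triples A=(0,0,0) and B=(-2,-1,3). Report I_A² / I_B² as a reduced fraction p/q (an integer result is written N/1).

Same 2,1,3: normalisation and zero-m 3j drop out of the ratio.
A: Δ: 0! 4! 2! / 7! → 1/105; sum: t=0:+1/4 = 1/4; 3j²(2 1 3; 0 0 0) = Δ·Π!·Σ² = 3/35  (sign -1)
B: Δ: 0! 4! 2! / 7! → 1/105; sum: t=0:+1/48 = 1/48; 3j²(2 1 3; -2 -1 3) = Δ·Π!·Σ² = 1/7  (sign +1)
I_A²/I_B² = (3/35)/(1/7) = 3/5

3/5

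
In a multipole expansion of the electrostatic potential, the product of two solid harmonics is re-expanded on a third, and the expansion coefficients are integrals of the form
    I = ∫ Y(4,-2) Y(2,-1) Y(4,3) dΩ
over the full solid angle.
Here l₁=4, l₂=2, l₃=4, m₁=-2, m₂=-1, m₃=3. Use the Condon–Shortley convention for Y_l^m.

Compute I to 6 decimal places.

-0.187702

Checks pass: Σm=0; 10 even; l₃=4∈[2,6].
(2·4+1)(2·2+1)(2·4+1) = 405
Δ: 2! 6! 2! / 11! → 1/13860
sum: t=0:+1/192 t=1:−1/36 t=2:+1/192 = -5/288
3j²(4 2 4; 0 0 0) = Δ·Π!·Σ² = 20/693  (sign -1)
sum: t=0:+1/1440 t=1:−1/240 = -1/288
3j²(4 2 4; -2 -1 3) = Δ·Π!·Σ² = 5/132  (sign +1)
combine: 4πI² = 405·20/693·5/132 = 375/847
take √, sign -1: I = -0.18770204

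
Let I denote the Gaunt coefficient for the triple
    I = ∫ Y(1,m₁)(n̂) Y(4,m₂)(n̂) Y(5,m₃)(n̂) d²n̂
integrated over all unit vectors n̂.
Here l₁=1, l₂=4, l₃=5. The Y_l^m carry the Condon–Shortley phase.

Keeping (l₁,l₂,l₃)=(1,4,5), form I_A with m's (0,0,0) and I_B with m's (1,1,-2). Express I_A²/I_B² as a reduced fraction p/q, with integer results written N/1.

l's match ⇒ only the (l;m) 3-j factors differ between A and B.
A: triangle coeff Δ(1,4,5) = 1/495; Σ_t [0,0]: t=0:+1/576 = 1/576; (3j)²=5/99 [(1 4 5; 0 0 0)], sign=-1
B: triangle coeff Δ(1,4,5) = 1/495; Σ_t [0,0]: t=0:+1/1440 = 1/1440; (3j)²=7/165 [(1 4 5; 1 1 -2)], sign=-1
I_A²/I_B² = (5/99)/(7/165) = 25/21

25/21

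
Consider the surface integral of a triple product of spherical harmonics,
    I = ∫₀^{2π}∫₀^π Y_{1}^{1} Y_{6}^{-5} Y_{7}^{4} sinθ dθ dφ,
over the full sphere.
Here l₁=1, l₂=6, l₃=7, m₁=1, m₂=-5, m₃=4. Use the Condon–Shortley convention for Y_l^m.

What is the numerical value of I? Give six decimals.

0.060604

m-sum 0 ✓  L=14 even ✓  5≤7≤7 ✓
Π(2lᵢ+1) = 3×13×15 = 585
triangle coeff Δ(1,6,7) = 1/1365
Σ_t [0,0]: t=0:+1/518400 = 1/518400
(3j)²=7/195 [(1 6 7; 0 0 0)], sign=-1
Σ_t [0,0]: t=0:+1/79833600 = 1/79833600
(3j)²=1/455 [(1 6 7; 1 -5 4)], sign=-1
⇒ 4πI² = 3/65
I = (+1)√(3/65/(4π)) = 0.06060368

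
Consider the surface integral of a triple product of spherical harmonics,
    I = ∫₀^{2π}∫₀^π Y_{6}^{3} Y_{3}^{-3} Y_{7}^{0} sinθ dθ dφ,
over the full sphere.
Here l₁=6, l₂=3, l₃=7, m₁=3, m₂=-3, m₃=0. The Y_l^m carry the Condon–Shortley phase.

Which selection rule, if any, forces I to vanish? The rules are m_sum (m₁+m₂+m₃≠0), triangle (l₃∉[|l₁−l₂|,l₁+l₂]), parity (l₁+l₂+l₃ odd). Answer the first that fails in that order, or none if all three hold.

Σmᵢ = 0  ✓
l₃∈[|l₁−l₂|,l₁+l₂]=[3,9], have l₃=7  ✓
Σlᵢ = 16 ⇒ even  ✓

none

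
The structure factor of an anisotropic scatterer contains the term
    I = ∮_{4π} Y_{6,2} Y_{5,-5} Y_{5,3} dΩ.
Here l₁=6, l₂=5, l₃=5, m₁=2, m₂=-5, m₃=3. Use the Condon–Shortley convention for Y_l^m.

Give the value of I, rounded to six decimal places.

Checks pass: Σm=0; 16 even; l₃=5∈[1,11].
(2·6+1)(2·5+1)(2·5+1) = 1573
Δ: 6! 6! 4! / 17! → 1/28588560
sum: t=1:−1/345600 t=2:+1/13824 t=3:−1/5184 t=4:+1/13824 t=5:−1/345600 = -7/129600
3j²(6 5 5; 0 0 0) = Δ·Π!·Σ² = 80/7293  (sign +1)
sum: t=0:+1/829440 = 1/829440
3j²(6 5 5; 2 -5 3) = Δ·Π!·Σ² = 35/2431  (sign +1)
combine: 4πI² = 1573·80/7293·35/2431 = 2800/11271
take √, sign +1: I = 0.14060244

0.140602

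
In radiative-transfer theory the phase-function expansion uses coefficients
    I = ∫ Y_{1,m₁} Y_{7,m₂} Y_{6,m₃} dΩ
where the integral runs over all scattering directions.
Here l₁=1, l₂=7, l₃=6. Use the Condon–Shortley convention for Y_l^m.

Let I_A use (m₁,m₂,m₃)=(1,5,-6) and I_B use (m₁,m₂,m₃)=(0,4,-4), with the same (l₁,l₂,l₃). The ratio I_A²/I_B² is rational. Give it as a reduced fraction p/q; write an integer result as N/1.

Shared (l₁,l₂,l₃)=(1,7,6): N and (l;000)² cancel in I_A²/I_B².
A: Δ = 2!·0!·12!/15! = 1/1365; Racah Σ t=0..0: t=0:+1/958003200 = 1/958003200; ⇒ 3j(1 7 6; 1 5 -6)² = 1/1365, sgn +1
B: Δ = 2!·0!·12!/15! = 1/1365; Racah Σ t=1..1: t=1:−1/7257600 = -1/7257600; ⇒ 3j(1 7 6; 0 4 -4)² = 11/455, sgn -1
I_A²/I_B² = (1/1365)/(11/455) = 1/33

1/33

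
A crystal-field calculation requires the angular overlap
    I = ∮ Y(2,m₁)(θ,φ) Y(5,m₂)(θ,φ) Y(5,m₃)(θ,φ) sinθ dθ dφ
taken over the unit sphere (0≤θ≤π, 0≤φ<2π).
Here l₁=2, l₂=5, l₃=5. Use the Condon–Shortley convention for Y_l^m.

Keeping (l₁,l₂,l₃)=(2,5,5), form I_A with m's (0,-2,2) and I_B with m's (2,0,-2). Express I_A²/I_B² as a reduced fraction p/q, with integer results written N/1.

l's match ⇒ only the (l;m) 3-j factors differ between A and B.
A: triangle coeff Δ(2,5,5) = 1/38610; Σ_t [0,2]: t=0:+1/2880 t=1:−1/1440 t=2:+1/20160 = -1/3360; (3j)²=6/715 [(2 5 5; 0 -2 2)], sign=+1
B: triangle coeff Δ(2,5,5) = 1/38610; Σ_t [0,0]: t=0:+1/2880 = 1/2880; (3j)²=14/429 [(2 5 5; 2 0 -2)], sign=-1
I_A²/I_B² = (6/715)/(14/429) = 9/35

9/35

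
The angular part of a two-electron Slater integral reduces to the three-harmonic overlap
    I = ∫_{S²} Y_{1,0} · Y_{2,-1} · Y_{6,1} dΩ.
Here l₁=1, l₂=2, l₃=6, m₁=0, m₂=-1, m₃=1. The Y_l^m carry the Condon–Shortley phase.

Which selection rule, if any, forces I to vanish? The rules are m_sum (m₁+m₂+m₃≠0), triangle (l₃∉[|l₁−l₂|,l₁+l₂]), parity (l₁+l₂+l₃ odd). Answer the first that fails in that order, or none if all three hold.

triangle

m₁+m₂+m₃ = 0 − 1 + 1 = 0  ✓
triangle: |1−2|=1 ≤ l₃=6 ≤ 1+2=3  ✗
parity: l₁+l₂+l₃ = 9 is odd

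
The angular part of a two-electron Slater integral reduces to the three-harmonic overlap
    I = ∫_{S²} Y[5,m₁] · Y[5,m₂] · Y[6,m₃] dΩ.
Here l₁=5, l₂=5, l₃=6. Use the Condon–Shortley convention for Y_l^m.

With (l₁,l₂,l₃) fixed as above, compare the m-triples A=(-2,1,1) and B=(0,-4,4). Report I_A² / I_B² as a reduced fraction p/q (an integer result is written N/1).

32/15

l's match ⇒ only the (l;m) 3-j factors differ between A and B.
A: triangle coeff Δ(5,5,6) = 1/28588560; Σ_t [1,4]: t=1:−1/518400 t=2:+1/23040 t=3:−1/10368 t=4:+1/41472 = -1/32400; (3j)²=128/12155 [(5 5 6; -2 1 1)], sign=+1
B: triangle coeff Δ(5,5,6) = 1/28588560; Σ_t [0,1]: t=0:+1/345600 t=1:−1/207360 = -1/518400; (3j)²=12/2431 [(5 5 6; 0 -4 4)], sign=-1
I_A²/I_B² = (128/12155)/(12/2431) = 32/15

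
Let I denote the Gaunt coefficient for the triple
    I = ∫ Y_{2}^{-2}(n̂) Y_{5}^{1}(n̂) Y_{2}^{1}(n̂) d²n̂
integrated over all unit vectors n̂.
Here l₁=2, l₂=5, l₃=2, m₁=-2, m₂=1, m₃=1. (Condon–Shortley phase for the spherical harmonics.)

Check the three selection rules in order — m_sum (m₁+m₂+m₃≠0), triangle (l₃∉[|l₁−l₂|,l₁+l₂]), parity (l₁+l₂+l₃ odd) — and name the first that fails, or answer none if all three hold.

triangle

m₁+m₂+m₃ = -2 + 1 + 1 = 0  ✓
triangle: |2−5|=3 ≤ l₃=2 ≤ 2+5=7  ✗
parity: l₁+l₂+l₃ = 9 is odd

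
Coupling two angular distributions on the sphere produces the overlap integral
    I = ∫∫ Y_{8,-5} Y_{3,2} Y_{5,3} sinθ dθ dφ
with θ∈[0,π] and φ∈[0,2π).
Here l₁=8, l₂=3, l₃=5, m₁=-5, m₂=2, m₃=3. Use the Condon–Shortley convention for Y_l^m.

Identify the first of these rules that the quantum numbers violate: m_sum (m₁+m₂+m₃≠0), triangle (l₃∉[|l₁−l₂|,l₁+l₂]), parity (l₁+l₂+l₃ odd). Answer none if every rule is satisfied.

Σmᵢ = 0  ✓
l₃∈[|l₁−l₂|,l₁+l₂]=[5,11], have l₃=5  ✓
Σlᵢ = 16 ⇒ even  ✓

none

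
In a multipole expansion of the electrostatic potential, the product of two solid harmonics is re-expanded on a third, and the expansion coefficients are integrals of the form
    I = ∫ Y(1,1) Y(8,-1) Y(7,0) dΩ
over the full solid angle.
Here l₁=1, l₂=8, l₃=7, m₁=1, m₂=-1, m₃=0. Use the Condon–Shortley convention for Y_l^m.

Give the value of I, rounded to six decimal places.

Rules hold: Σm=0, L=16 even, 7≤7≤9.
N = 3·17·15 = 765
Δ = 2!·0!·14!/17! = 1/2040
Racah Σ t=1..1: t=1:−1/25401600 = -1/25401600
⇒ 3j(1 8 7; 0 0 0)² = 8/255, sgn +1
Racah Σ t=0..0: t=0:+1/50803200 = 1/50803200
⇒ 3j(1 8 7; 1 -1 0)² = 3/170, sgn -1
4πI² = N·(3j₀)²·(3jₘ)² = 36/85
I = -1·√(0.423529/4π) = -0.18358486

-0.183585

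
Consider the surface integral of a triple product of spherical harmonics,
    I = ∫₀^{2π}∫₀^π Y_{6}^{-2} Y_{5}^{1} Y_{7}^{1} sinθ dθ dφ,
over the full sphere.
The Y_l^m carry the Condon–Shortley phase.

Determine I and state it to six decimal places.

0.103809

Checks pass: Σm=0; 18 even; l₃=7∈[1,11].
(2·6+1)(2·5+1)(2·7+1) = 2145
Δ: 4! 8! 6! / 19! → 1/174594420
sum: t=0:+1/4147200 t=1:−1/207360 t=2:+1/82944 t=3:−1/207360 t=4:+1/4147200 = 1/345600
3j²(6 5 7; 0 0 0) = Δ·Π!·Σ² = 420/46189  (sign -1)
sum: t=0:+1/696729600 t=1:−1/3628800 t=2:+1/276480 t=3:−1/155520 t=4:+1/663552 = -367/232243200
3j²(6 5 7; -2 1 1) = Δ·Π!·Σ² = 134689/19399380  (sign -1)
combine: 4πI² = 2145·420/46189·134689/19399380 = 2020335/14919047
take √, sign +1: I = 0.10380929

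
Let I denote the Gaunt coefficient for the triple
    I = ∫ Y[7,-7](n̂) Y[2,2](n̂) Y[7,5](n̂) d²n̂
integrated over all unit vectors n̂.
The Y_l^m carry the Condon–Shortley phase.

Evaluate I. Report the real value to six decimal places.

0.066694

m-sum 0 ✓  L=16 even ✓  5≤7≤9 ✓
Π(2lᵢ+1) = 15×5×15 = 1125
triangle coeff Δ(7,2,7) = 1/185640
Σ_t [0,2]: t=0:+1/2419200 t=1:−1/518400 t=2:+1/2419200 = -1/907200
(3j)²=56/3315 [(7 2 7; 0 0 0)], sign=+1
Σ_t [2,2]: t=2:+1/1916006400 = 1/1916006400
(3j)²=1/340 [(7 2 7; -7 2 5)], sign=+1
⇒ 4πI² = 210/3757
I = (+1)√(210/3757/(4π)) = 0.06669359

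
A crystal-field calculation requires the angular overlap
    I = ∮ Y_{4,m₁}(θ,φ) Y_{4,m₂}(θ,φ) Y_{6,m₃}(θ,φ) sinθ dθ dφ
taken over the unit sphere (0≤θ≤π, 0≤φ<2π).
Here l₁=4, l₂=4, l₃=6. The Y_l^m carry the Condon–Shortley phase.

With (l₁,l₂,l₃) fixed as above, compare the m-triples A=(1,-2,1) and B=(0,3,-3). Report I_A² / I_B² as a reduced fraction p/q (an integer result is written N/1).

63/100

Shared (l₁,l₂,l₃)=(4,4,6): N and (l;000)² cancel in I_A²/I_B².
A: Δ = 2!·6!·6!/15! = 1/1261260; Racah Σ t=0..2: t=0:+1/3456 t=1:−1/5760 t=2:+1/172800 = 7/57600; ⇒ 3j(4 4 6; 1 -2 1)² = 21/2860, sgn -1
B: Δ = 2!·6!·6!/15! = 1/1261260; Racah Σ t=1..2: t=1:−1/25920 t=2:+1/11520 = 1/20736; ⇒ 3j(4 4 6; 0 3 -3)² = 5/429, sgn -1
I_A²/I_B² = (21/2860)/(5/429) = 63/100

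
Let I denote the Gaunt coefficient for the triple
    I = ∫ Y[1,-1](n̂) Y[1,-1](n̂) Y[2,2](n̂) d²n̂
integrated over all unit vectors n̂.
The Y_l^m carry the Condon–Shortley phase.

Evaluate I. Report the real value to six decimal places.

0.309019

Rules hold: Σm=0, L=4 even, 0≤2≤2.
N = 3·3·5 = 45
Δ = 0!·2!·2!/5! = 1/30
Racah Σ t=0..0: t=0:+1/1 = 1/1
⇒ 3j(1 1 2; 0 0 0)² = 2/15, sgn +1
Racah Σ t=0..0: t=0:+1/4 = 1/4
⇒ 3j(1 1 2; -1 -1 2)² = 1/5, sgn +1
4πI² = N·(3j₀)²·(3jₘ)² = 6/5
I = +1·√(1.2/4π) = 0.30901936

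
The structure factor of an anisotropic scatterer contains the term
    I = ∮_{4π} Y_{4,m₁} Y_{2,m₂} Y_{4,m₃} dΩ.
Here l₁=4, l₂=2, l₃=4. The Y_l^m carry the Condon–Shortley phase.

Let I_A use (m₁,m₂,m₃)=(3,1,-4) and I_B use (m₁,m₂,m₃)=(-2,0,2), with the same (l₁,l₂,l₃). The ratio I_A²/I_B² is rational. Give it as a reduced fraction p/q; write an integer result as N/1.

Shared (l₁,l₂,l₃)=(4,2,4): N and (l;000)² cancel in I_A²/I_B².
A: Δ = 2!·6!·2!/11! = 1/13860; Racah Σ t=1..1: t=1:−1/1440 = -1/1440; ⇒ 3j(4 2 4; 3 1 -4)² = 7/165, sgn -1
B: Δ = 2!·6!·2!/11! = 1/13860; Racah Σ t=0..2: t=0:+1/2880 t=1:−1/120 t=2:+1/192 = -1/360; ⇒ 3j(4 2 4; -2 0 2)² = 16/3465, sgn -1
I_A²/I_B² = (7/165)/(16/3465) = 147/16

147/16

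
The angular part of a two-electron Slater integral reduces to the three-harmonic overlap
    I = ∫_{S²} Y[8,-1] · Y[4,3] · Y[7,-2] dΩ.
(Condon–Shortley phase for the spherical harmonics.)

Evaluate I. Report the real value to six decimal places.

Σlᵢ=19 odd — θ-integrand is odd under cosθ→−cosθ; I=0

0.000000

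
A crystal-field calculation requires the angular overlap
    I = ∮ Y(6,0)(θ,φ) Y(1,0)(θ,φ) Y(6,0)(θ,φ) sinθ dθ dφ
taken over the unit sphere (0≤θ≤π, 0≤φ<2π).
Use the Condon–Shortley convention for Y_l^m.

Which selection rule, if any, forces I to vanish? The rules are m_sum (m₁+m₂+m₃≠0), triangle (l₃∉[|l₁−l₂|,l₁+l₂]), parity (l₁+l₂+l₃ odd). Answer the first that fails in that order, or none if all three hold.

azimuthal sum: 0 + 0 + 0 = 0  ✓
5 ≤ 6 ≤ 7 (triangle on l)  ✓
L = 6 + 1 + 6 = 13 (odd)  ✗

parity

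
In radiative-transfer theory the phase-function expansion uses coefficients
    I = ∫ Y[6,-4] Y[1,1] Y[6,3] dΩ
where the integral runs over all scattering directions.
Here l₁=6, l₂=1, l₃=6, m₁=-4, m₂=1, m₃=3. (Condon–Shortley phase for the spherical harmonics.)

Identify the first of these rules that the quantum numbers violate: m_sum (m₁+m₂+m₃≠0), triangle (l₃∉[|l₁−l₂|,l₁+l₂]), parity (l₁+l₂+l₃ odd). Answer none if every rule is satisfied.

Σmᵢ = 0  ✓
l₃∈[|l₁−l₂|,l₁+l₂]=[5,7], have l₃=6  ✓
Σlᵢ = 13 ⇒ odd  ✗

parity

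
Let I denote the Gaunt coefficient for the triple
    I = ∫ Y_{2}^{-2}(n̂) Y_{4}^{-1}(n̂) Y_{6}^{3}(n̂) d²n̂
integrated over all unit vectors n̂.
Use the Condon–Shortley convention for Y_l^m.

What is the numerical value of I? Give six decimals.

-0.178526

Rules hold: Σm=0, L=12 even, 2≤6≤6.
N = 5·9·13 = 585
Δ = 0!·4!·8!/13! = 1/6435
Racah Σ t=0..0: t=0:+1/2304 = 1/2304
⇒ 3j(2 4 6; 0 0 0)² = 5/143, sgn +1
Racah Σ t=0..0: t=0:+1/17280 = 1/17280
⇒ 3j(2 4 6; -2 -1 3)² = 14/715, sgn -1
4πI² = N·(3j₀)²·(3jₘ)² = 630/1573
I = -1·√(0.400509/4π) = -0.17852580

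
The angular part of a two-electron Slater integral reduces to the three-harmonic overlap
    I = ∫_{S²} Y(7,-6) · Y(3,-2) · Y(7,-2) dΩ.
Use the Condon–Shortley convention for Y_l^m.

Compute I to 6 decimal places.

0.000000

-6 − 2 − 2 = -10 ≠ 0: azimuthal integral kills it; I = 0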